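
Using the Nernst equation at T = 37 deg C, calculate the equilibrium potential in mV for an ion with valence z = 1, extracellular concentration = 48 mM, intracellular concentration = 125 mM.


E = (RT/(zF)) * ln(C_out/C_in)
T = 37 + 273.15 = 310.15 K
E = (8.314 * 310.15 / (1 * 96485)) * ln(48/125)
E = -25.58 mV


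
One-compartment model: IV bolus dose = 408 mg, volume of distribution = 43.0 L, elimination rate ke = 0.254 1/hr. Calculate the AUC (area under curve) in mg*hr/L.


C0 = Dose/Vd = 408/43.0 = 9.48837 mg/L
AUC = C0/ke = 9.48837/0.254
AUC = 37.36 mg*hr/L


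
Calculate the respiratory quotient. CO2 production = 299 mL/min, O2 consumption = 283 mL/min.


RQ = VCO2 / VO2
RQ = 299 / 283
RQ = 1.057


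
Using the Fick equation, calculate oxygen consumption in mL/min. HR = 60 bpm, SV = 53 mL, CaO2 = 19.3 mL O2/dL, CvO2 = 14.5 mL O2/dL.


CO = HR*SV = 60*53/1000 = 3.18 L/min
a-v O2 diff = 19.3 - 14.5 = 4.8 mL/dL
VO2 = CO * (CaO2-CvO2) * 10 dL/L
VO2 = 3.18 * 4.8 * 10
VO2 = 152.6 mL/min


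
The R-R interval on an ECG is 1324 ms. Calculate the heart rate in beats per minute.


HR = 60 / RR_interval(s)
RR = 1324 ms = 1.324 s
HR = 60 / 1.324 = 45.32 bpm


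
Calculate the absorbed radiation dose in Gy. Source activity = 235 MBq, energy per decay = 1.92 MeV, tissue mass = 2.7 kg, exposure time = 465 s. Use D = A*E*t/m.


A = 235 MBq = 2.3500e+08 Bq
E = 1.92 MeV = 3.07584e-13 J
D = A*E*t/m = 2.3500e+08*3.07584e-13*465/2.7
D = 0.01245 Gy


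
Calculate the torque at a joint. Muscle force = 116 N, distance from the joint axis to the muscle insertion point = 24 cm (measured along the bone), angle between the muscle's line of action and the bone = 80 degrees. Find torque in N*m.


Torque = F * d * sin(theta)   (moment arm = d*sin(theta))
d = 24 cm = 0.24 m
Torque = 116 * 0.24 * sin(80)
Torque = 27.42 N*m


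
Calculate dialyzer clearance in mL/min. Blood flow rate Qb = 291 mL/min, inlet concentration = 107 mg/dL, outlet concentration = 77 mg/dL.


K = Qb * (Cb_in - Cb_out) / Cb_in
K = 291 * (107 - 77) / 107
K = 81.59 mL/min


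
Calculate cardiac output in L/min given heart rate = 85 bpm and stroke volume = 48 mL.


CO = HR * SV
CO = 85 * 48 / 1000
CO = 4.08 L/min


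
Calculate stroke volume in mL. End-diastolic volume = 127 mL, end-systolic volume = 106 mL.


SV = EDV - ESV
SV = 127 - 106
SV = 21 mL


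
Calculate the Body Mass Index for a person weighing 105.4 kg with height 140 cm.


BMI = weight / height^2
height = 140 cm = 1.4 m
BMI = 105.4 / 1.4^2
BMI = 53.78 kg/m^2


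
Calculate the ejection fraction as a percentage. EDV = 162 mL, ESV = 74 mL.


SV = EDV - ESV = 162 - 74 = 88 mL
EF = SV/EDV * 100 = 88/162 * 100
EF = 54.32%


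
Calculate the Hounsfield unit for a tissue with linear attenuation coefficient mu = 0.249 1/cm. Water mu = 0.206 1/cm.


HU = ((mu_tissue - mu_water) / mu_water) * 1000
HU = ((0.249 - 0.206) / 0.206) * 1000
HU = 208.7


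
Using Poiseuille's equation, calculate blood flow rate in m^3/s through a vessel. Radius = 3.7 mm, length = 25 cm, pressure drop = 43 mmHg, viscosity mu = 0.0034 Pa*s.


Q = pi*r^4*dP / (8*mu*L)
r = 0.0037 m, L = 0.25 m
dP = 43 mmHg = 5732.846 Pa
Q = 4.9638e-04 m^3/s


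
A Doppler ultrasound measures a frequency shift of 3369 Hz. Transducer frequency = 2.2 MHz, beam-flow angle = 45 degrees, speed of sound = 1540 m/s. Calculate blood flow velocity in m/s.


v = fd * c / (2 * f0 * cos(theta))
v = 3369 * 1540 / (2 * 2.2000e+06 * cos(45))
v = 1.668 m/s


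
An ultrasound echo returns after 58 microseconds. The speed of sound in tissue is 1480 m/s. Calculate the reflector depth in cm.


depth = c * t / 2
t = 58 us = 5.8000e-05 s
depth = 1480 * 5.8000e-05 / 2
depth = 0.04292 m = 4.292 cm


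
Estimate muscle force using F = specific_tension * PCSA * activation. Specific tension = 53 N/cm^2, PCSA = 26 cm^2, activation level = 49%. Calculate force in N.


F = sigma * PCSA * activation
F = 53 * 26 * 0.49
F = 675.2 N


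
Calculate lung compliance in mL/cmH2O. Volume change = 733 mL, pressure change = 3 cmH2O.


C = dV / dP
C = 733 / 3
C = 244.3 mL/cmH2O


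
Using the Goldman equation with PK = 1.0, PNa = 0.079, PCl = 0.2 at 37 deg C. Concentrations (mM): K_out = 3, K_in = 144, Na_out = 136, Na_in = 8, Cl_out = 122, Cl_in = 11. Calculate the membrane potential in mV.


Vm = (RT/F)*ln((PK*Ko + PNa*Nao + PCl*Cli)/(PK*Ki + PNa*Nai + PCl*Clo))
Numer = 15.944, Denom = 169.032
Vm = -63.1 mV


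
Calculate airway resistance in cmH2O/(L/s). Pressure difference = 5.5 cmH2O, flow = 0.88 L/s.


R = dP / flow
R = 5.5 / 0.88
R = 6.25 cmH2O/(L/s)


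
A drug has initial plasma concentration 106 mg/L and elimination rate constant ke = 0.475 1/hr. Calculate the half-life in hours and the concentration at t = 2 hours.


t_half = ln(2) / ke = 0.693147 / 0.475 = 1.459 hr
C(t) = C0 * exp(-ke*t) = 106 * exp(-0.475*2)
C(2) = 40.99 mg/L


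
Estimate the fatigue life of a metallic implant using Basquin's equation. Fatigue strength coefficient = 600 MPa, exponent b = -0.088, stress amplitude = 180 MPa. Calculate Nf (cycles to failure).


sigma_a = sigma_f' * (2Nf)^b
2Nf = (sigma_a/sigma_f')^(1/b)
2Nf = (180/600)^(1/-0.088)
2Nf = 874588.82
Nf = 4.373e+05


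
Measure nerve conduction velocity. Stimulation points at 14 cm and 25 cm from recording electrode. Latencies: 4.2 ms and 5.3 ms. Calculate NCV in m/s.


Distance = (25 - 14) / 100 = 0.11 m
dt = (5.3 - 4.2) / 1000 = 0.0011 s
NCV = dist / dt = 100 m/s


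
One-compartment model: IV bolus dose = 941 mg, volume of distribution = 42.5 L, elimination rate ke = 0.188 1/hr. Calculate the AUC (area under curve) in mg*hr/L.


C0 = Dose/Vd = 941/42.5 = 22.1412 mg/L
AUC = C0/ke = 22.1412/0.188
AUC = 117.8 mg*hr/L


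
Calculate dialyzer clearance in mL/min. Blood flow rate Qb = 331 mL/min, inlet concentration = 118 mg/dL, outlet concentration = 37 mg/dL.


K = Qb * (Cb_in - Cb_out) / Cb_in
K = 331 * (118 - 37) / 118
K = 227.2 mL/min


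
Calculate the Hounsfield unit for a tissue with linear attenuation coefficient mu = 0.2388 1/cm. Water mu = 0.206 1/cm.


HU = ((mu_tissue - mu_water) / mu_water) * 1000
HU = ((0.2388 - 0.206) / 0.206) * 1000
HU = 159.2


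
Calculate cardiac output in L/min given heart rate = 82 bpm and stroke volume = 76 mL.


CO = HR * SV
CO = 82 * 76 / 1000
CO = 6.232 L/min


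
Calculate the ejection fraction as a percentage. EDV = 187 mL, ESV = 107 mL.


SV = EDV - ESV = 187 - 107 = 80 mL
EF = SV/EDV * 100 = 80/187 * 100
EF = 42.78%


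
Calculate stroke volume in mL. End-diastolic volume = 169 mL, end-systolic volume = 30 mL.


SV = EDV - ESV
SV = 169 - 30
SV = 139 mL


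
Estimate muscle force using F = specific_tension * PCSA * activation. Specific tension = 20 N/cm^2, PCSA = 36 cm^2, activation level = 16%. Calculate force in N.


F = sigma * PCSA * activation
F = 20 * 36 * 0.16
F = 115.2 N


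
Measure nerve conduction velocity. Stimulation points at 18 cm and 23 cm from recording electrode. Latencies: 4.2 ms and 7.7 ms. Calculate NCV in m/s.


Distance = (23 - 18) / 100 = 0.05 m
dt = (7.7 - 4.2) / 1000 = 0.0035 s
NCV = dist / dt = 14.29 m/s


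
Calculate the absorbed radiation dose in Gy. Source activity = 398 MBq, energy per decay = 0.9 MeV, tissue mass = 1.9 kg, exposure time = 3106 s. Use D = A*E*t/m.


A = 398 MBq = 3.9800e+08 Bq
E = 0.9 MeV = 1.4418e-13 J
D = A*E*t/m = 3.9800e+08*1.4418e-13*3106/1.9
D = 0.09381 Gy


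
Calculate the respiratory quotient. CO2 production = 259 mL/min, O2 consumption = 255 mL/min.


RQ = VCO2 / VO2
RQ = 259 / 255
RQ = 1.016


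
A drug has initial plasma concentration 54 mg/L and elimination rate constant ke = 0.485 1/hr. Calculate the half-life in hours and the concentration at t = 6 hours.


t_half = ln(2) / ke = 0.693147 / 0.485 = 1.429 hr
C(t) = C0 * exp(-ke*t) = 54 * exp(-0.485*6)
C(6) = 2.942 mg/L


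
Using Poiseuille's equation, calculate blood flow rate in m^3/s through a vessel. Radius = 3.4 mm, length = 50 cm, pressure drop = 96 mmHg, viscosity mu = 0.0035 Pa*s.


Q = pi*r^4*dP / (8*mu*L)
r = 0.0034 m, L = 0.5 m
dP = 96 mmHg = 12798.912 Pa
Q = 3.8380e-04 m^3/s


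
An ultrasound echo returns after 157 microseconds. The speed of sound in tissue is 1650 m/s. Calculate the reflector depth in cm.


depth = c * t / 2
t = 157 us = 1.5700e-04 s
depth = 1650 * 1.5700e-04 / 2
depth = 0.129525 m = 12.9525 cm


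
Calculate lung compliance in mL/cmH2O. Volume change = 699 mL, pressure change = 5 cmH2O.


C = dV / dP
C = 699 / 5
C = 139.8 mL/cmH2O


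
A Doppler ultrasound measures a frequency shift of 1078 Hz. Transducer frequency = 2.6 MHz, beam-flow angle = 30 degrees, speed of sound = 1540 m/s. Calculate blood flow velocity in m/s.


v = fd * c / (2 * f0 * cos(theta))
v = 1078 * 1540 / (2 * 2.6000e+06 * cos(30))
v = 0.3686 m/s


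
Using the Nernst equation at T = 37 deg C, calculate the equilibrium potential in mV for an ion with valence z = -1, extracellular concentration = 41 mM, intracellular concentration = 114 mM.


E = (RT/(zF)) * ln(C_out/C_in)
T = 37 + 273.15 = 310.15 K
E = (8.314 * 310.15 / (-1 * 96485)) * ln(41/114)
E = 27.33 mV


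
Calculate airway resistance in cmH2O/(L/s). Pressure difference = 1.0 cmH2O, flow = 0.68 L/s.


R = dP / flow
R = 1.0 / 0.68
R = 1.471 cmH2O/(L/s)


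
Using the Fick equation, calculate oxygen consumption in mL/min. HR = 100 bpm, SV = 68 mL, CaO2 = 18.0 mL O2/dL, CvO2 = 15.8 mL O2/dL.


CO = HR*SV = 100*68/1000 = 6.8 L/min
a-v O2 diff = 18.0 - 15.8 = 2.2 mL/dL
VO2 = CO * (CaO2-CvO2) * 10 dL/L
VO2 = 6.8 * 2.2 * 10
VO2 = 149.6 mL/min


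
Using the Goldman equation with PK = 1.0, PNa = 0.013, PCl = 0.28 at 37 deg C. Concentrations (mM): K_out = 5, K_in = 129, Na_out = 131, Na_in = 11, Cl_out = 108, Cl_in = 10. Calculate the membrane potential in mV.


Vm = (RT/F)*ln((PK*Ko + PNa*Nao + PCl*Cli)/(PK*Ki + PNa*Nai + PCl*Clo))
Numer = 9.503, Denom = 159.383
Vm = -75.36 mV


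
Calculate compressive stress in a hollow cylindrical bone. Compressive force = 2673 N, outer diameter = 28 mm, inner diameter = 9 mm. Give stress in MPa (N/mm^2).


A = pi*(r_o^2 - r_i^2)
r_o = 14 mm, r_i = 4.5 mm
A = 552.135 mm^2
sigma = F/A = 2673 / 552.135
sigma = 4.841 MPa


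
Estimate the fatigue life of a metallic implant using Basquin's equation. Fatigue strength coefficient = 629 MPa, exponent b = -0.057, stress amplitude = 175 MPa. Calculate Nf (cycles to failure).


sigma_a = sigma_f' * (2Nf)^b
2Nf = (sigma_a/sigma_f')^(1/b)
2Nf = (175/629)^(1/-0.057)
2Nf = 5.5922866e+09
Nf = 2.7961e+09


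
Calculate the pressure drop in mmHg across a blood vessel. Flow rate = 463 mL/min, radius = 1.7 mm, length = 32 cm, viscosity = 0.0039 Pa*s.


dP = 8*mu*L*Q / (pi*r^4)
Q = 463 mL/min = 7.71667e-06 m^3/s
dP = 2936.22 Pa = 2936.22 / 133.322 mmHg = 22.02 mmHg


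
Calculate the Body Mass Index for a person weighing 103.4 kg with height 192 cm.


BMI = weight / height^2
height = 192 cm = 1.92 m
BMI = 103.4 / 1.92^2
BMI = 28.05 kg/m^2


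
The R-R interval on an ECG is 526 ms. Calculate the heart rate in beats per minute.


HR = 60 / RR_interval(s)
RR = 526 ms = 0.526 s
HR = 60 / 0.526 = 114.1 bpm


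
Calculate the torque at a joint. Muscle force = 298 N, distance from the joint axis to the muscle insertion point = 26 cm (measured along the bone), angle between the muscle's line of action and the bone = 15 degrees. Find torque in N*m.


Torque = F * d * sin(theta)   (moment arm = d*sin(theta))
d = 26 cm = 0.26 m
Torque = 298 * 0.26 * sin(15)
Torque = 20.05 N*m


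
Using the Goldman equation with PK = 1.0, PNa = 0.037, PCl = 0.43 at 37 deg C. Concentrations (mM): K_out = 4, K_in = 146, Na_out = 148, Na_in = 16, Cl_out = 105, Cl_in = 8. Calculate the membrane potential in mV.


Vm = (RT/F)*ln((PK*Ko + PNa*Nao + PCl*Cli)/(PK*Ki + PNa*Nai + PCl*Clo))
Numer = 12.916, Denom = 191.742
Vm = -72.1 mV


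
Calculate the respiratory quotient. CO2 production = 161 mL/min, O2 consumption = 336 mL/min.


RQ = VCO2 / VO2
RQ = 161 / 336
RQ = 0.4792


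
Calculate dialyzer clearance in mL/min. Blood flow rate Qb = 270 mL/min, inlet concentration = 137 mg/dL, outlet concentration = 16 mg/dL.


K = Qb * (Cb_in - Cb_out) / Cb_in
K = 270 * (137 - 16) / 137
K = 238.5 mL/min


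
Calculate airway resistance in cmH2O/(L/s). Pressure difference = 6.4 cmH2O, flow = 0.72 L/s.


R = dP / flow
R = 6.4 / 0.72
R = 8.889 cmH2O/(L/s)


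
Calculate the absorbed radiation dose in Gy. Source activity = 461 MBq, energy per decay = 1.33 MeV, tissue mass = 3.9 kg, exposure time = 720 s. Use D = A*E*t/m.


A = 461 MBq = 4.6100e+08 Bq
E = 1.33 MeV = 2.13066e-13 J
D = A*E*t/m = 4.6100e+08*2.13066e-13*720/3.9
D = 0.01813 Gy


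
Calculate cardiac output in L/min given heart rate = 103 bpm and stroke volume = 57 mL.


CO = HR * SV
CO = 103 * 57 / 1000
CO = 5.871 L/min


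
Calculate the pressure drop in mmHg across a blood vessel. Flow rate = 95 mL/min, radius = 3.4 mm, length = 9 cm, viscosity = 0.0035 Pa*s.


dP = 8*mu*L*Q / (pi*r^4)
Q = 95 mL/min = 1.58333e-06 m^3/s
dP = 9.504 Pa = 9.504 / 133.322 mmHg = 0.07129 mmHg


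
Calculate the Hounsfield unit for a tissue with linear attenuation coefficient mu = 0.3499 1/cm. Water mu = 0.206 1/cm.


HU = ((mu_tissue - mu_water) / mu_water) * 1000
HU = ((0.3499 - 0.206) / 0.206) * 1000
HU = 698.5


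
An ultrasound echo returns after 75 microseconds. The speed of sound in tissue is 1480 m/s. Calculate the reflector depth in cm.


depth = c * t / 2
t = 75 us = 7.5000e-05 s
depth = 1480 * 7.5000e-05 / 2
depth = 0.0555 m = 5.55 cm


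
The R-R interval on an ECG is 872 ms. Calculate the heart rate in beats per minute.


HR = 60 / RR_interval(s)
RR = 872 ms = 0.872 s
HR = 60 / 0.872 = 68.81 bpm


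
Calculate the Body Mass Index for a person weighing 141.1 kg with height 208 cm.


BMI = weight / height^2
height = 208 cm = 2.08 m
BMI = 141.1 / 2.08^2
BMI = 32.61 kg/m^2


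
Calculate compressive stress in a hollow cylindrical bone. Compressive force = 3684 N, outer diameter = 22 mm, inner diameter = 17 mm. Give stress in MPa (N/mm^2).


A = pi*(r_o^2 - r_i^2)
r_o = 11 mm, r_i = 8.5 mm
A = 153.153 mm^2
sigma = F/A = 3684 / 153.153
sigma = 24.05 MPa


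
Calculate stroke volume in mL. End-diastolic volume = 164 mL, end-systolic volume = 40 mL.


SV = EDV - ESV
SV = 164 - 40
SV = 124 mL


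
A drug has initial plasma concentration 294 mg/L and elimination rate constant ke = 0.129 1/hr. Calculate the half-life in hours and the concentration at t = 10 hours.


t_half = ln(2) / ke = 0.693147 / 0.129 = 5.373 hr
C(t) = C0 * exp(-ke*t) = 294 * exp(-0.129*10)
C(10) = 80.93 mg/L


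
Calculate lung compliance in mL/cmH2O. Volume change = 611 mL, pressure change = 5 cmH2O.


C = dV / dP
C = 611 / 5
C = 122.2 mL/cmH2O


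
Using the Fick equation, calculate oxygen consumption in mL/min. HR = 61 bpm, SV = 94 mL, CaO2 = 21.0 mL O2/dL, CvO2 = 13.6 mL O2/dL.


CO = HR*SV = 61*94/1000 = 5.734 L/min
a-v O2 diff = 21.0 - 13.6 = 7.4 mL/dL
VO2 = CO * (CaO2-CvO2) * 10 dL/L
VO2 = 5.734 * 7.4 * 10
VO2 = 424.3 mL/min


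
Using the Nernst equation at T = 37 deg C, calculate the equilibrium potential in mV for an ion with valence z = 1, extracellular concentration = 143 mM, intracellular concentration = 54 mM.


E = (RT/(zF)) * ln(C_out/C_in)
T = 37 + 273.15 = 310.15 K
E = (8.314 * 310.15 / (1 * 96485)) * ln(143/54)
E = 26.03 mV


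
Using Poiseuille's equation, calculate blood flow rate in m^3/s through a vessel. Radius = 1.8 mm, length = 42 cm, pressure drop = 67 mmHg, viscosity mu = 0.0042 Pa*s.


Q = pi*r^4*dP / (8*mu*L)
r = 0.0018 m, L = 0.42 m
dP = 67 mmHg = 8932.574 Pa
Q = 2.0875e-05 m^3/s


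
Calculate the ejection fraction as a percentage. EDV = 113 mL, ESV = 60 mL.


SV = EDV - ESV = 113 - 60 = 53 mL
EF = SV/EDV * 100 = 53/113 * 100
EF = 46.9%


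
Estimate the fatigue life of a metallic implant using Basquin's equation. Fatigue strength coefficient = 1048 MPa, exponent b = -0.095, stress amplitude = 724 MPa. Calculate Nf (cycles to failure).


sigma_a = sigma_f' * (2Nf)^b
2Nf = (sigma_a/sigma_f')^(1/b)
2Nf = (724/1048)^(1/-0.095)
2Nf = 49.064281
Nf = 24.53


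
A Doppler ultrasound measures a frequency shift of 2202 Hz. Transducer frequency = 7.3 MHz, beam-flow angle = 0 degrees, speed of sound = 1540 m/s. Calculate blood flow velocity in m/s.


v = fd * c / (2 * f0 * cos(theta))
v = 2202 * 1540 / (2 * 7.3000e+06 * cos(0))
v = 0.2323 m/s


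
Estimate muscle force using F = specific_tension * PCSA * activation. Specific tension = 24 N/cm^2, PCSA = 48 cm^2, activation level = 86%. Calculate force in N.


F = sigma * PCSA * activation
F = 24 * 48 * 0.86
F = 990.7 N


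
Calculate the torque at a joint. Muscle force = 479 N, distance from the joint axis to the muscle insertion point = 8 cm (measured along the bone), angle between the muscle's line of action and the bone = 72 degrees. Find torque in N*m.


Torque = F * d * sin(theta)   (moment arm = d*sin(theta))
d = 8 cm = 0.08 m
Torque = 479 * 0.08 * sin(72)
Torque = 36.44 N*m


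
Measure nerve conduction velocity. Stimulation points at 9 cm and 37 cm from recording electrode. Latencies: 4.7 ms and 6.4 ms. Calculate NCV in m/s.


Distance = (37 - 9) / 100 = 0.28 m
dt = (6.4 - 4.7) / 1000 = 0.0017 s
NCV = dist / dt = 164.7 m/s


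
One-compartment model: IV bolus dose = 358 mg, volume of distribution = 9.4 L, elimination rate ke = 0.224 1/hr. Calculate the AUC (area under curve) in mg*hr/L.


C0 = Dose/Vd = 358/9.4 = 38.0851 mg/L
AUC = C0/ke = 38.0851/0.224
AUC = 170 mg*hr/L


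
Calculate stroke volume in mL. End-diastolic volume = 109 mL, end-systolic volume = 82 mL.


SV = EDV - ESV
SV = 109 - 82
SV = 27 mL


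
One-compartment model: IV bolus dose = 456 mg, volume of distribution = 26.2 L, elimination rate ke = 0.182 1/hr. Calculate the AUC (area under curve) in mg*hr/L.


C0 = Dose/Vd = 456/26.2 = 17.4046 mg/L
AUC = C0/ke = 17.4046/0.182
AUC = 95.63 mg*hr/L


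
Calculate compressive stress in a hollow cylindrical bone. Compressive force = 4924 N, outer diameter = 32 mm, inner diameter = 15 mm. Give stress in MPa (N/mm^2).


A = pi*(r_o^2 - r_i^2)
r_o = 16 mm, r_i = 7.5 mm
A = 627.533 mm^2
sigma = F/A = 4924 / 627.533
sigma = 7.847 MPa


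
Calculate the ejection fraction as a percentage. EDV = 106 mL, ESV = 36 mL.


SV = EDV - ESV = 106 - 36 = 70 mL
EF = SV/EDV * 100 = 70/106 * 100
EF = 66.04%


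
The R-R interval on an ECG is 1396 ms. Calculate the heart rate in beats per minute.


HR = 60 / RR_interval(s)
RR = 1396 ms = 1.396 s
HR = 60 / 1.396 = 42.98 bpm


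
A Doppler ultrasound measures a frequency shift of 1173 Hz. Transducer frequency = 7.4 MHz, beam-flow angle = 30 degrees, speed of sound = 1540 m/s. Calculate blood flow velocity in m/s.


v = fd * c / (2 * f0 * cos(theta))
v = 1173 * 1540 / (2 * 7.4000e+06 * cos(30))
v = 0.1409 m/s


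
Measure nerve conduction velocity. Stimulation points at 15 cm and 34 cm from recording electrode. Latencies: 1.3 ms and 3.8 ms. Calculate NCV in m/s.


Distance = (34 - 15) / 100 = 0.19 m
dt = (3.8 - 1.3) / 1000 = 0.0025 s
NCV = dist / dt = 76 m/s


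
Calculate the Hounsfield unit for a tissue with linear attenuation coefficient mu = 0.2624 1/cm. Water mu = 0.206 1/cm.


HU = ((mu_tissue - mu_water) / mu_water) * 1000
HU = ((0.2624 - 0.206) / 0.206) * 1000
HU = 273.8


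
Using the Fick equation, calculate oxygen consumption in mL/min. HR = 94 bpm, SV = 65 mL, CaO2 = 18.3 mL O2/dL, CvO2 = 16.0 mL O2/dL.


CO = HR*SV = 94*65/1000 = 6.11 L/min
a-v O2 diff = 18.3 - 16.0 = 2.3 mL/dL
VO2 = CO * (CaO2-CvO2) * 10 dL/L
VO2 = 6.11 * 2.3 * 10
VO2 = 140.5 mL/min


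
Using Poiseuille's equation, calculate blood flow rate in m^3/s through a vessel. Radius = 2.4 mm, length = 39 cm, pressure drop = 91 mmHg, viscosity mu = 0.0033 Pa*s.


Q = pi*r^4*dP / (8*mu*L)
r = 0.0024 m, L = 0.39 m
dP = 91 mmHg = 12132.302 Pa
Q = 1.2282e-04 m^3/s


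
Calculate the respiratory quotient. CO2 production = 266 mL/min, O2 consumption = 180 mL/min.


RQ = VCO2 / VO2
RQ = 266 / 180
RQ = 1.478


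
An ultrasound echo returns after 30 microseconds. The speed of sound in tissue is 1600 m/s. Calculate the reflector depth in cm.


depth = c * t / 2
t = 30 us = 3.0000e-05 s
depth = 1600 * 3.0000e-05 / 2
depth = 0.024 m = 2.4 cm


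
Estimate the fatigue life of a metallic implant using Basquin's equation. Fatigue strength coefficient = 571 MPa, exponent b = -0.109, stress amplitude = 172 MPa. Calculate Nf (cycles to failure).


sigma_a = sigma_f' * (2Nf)^b
2Nf = (sigma_a/sigma_f')^(1/b)
2Nf = (172/571)^(1/-0.109)
2Nf = 60367.645
Nf = 3.018e+04


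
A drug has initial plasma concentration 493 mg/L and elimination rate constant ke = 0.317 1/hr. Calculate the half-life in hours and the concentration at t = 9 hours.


t_half = ln(2) / ke = 0.693147 / 0.317 = 2.187 hr
C(t) = C0 * exp(-ke*t) = 493 * exp(-0.317*9)
C(9) = 28.43 mg/L


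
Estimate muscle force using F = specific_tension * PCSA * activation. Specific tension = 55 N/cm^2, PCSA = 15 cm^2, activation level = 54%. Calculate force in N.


F = sigma * PCSA * activation
F = 55 * 15 * 0.54
F = 445.5 N


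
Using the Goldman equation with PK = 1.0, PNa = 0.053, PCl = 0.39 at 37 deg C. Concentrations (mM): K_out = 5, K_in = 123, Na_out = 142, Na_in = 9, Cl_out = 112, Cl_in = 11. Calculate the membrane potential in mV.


Vm = (RT/F)*ln((PK*Ko + PNa*Nao + PCl*Cli)/(PK*Ki + PNa*Nai + PCl*Clo))
Numer = 16.816, Denom = 167.157
Vm = -61.38 mV


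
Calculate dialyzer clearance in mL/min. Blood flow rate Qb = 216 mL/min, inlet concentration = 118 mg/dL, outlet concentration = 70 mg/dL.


K = Qb * (Cb_in - Cb_out) / Cb_in
K = 216 * (118 - 70) / 118
K = 87.86 mL/min


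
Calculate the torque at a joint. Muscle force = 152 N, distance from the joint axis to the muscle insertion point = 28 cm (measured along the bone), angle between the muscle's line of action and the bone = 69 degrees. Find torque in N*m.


Torque = F * d * sin(theta)   (moment arm = d*sin(theta))
d = 28 cm = 0.28 m
Torque = 152 * 0.28 * sin(69)
Torque = 39.73 N*m


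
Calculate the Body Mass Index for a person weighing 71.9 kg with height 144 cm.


BMI = weight / height^2
height = 144 cm = 1.44 m
BMI = 71.9 / 1.44^2
BMI = 34.67 kg/m^2


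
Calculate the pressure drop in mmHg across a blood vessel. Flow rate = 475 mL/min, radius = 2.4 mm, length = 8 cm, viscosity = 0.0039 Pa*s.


dP = 8*mu*L*Q / (pi*r^4)
Q = 475 mL/min = 7.91667e-06 m^3/s
dP = 189.58 Pa = 189.58 / 133.322 mmHg = 1.422 mmHg


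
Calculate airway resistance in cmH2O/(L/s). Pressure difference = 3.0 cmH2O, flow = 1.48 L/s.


R = dP / flow
R = 3.0 / 1.48
R = 2.027 cmH2O/(L/s)


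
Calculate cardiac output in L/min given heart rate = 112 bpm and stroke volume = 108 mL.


CO = HR * SV
CO = 112 * 108 / 1000
CO = 12.1 L/min


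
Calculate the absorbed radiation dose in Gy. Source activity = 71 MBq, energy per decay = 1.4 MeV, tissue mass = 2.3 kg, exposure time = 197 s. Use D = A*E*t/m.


A = 71 MBq = 7.1000e+07 Bq
E = 1.4 MeV = 2.2428e-13 J
D = A*E*t/m = 7.1000e+07*2.2428e-13*197/2.3
D = 0.001364 Gy


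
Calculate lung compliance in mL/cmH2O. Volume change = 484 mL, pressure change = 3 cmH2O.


C = dV / dP
C = 484 / 3
C = 161.3 mL/cmH2O


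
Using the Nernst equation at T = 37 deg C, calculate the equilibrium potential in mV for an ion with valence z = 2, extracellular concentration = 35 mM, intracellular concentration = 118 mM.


E = (RT/(zF)) * ln(C_out/C_in)
T = 37 + 273.15 = 310.15 K
E = (8.314 * 310.15 / (2 * 96485)) * ln(35/118)
E = -16.24 mV


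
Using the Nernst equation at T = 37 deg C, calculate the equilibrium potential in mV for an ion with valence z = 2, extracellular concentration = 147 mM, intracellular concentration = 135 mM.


E = (RT/(zF)) * ln(C_out/C_in)
T = 37 + 273.15 = 310.15 K
E = (8.314 * 310.15 / (2 * 96485)) * ln(147/135)
E = 1.138 mV


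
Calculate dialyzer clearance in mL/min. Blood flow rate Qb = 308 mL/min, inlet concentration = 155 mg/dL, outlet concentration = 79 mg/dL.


K = Qb * (Cb_in - Cb_out) / Cb_in
K = 308 * (155 - 79) / 155
K = 151 mL/min


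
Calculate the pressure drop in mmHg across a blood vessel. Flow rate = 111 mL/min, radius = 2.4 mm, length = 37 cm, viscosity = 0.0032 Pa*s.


dP = 8*mu*L*Q / (pi*r^4)
Q = 111 mL/min = 1.85e-06 m^3/s
dP = 168.12 Pa = 168.12 / 133.322 mmHg = 1.261 mmHg


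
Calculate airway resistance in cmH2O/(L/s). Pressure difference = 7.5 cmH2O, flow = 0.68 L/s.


R = dP / flow
R = 7.5 / 0.68
R = 11.03 cmH2O/(L/s)


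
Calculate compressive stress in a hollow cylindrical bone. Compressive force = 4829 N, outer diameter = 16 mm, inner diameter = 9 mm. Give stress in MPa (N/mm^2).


A = pi*(r_o^2 - r_i^2)
r_o = 8 mm, r_i = 4.5 mm
A = 137.445 mm^2
sigma = F/A = 4829 / 137.445
sigma = 35.13 MPa


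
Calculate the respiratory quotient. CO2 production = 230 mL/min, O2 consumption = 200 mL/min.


RQ = VCO2 / VO2
RQ = 230 / 200
RQ = 1.15


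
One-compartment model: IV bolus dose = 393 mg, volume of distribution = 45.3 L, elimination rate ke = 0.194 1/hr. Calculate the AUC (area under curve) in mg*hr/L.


C0 = Dose/Vd = 393/45.3 = 8.6755 mg/L
AUC = C0/ke = 8.6755/0.194
AUC = 44.72 mg*hr/L


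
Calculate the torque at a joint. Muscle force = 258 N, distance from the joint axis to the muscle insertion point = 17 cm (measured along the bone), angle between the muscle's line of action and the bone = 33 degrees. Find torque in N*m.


Torque = F * d * sin(theta)   (moment arm = d*sin(theta))
d = 17 cm = 0.17 m
Torque = 258 * 0.17 * sin(33)
Torque = 23.89 N*m


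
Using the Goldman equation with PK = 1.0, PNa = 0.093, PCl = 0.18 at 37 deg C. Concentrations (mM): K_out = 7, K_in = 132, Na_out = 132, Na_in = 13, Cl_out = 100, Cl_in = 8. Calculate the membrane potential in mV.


Vm = (RT/F)*ln((PK*Ko + PNa*Nao + PCl*Cli)/(PK*Ki + PNa*Nai + PCl*Clo))
Numer = 20.716, Denom = 151.209
Vm = -53.12 mV


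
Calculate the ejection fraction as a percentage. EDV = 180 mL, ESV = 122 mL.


SV = EDV - ESV = 180 - 122 = 58 mL
EF = SV/EDV * 100 = 58/180 * 100
EF = 32.22%


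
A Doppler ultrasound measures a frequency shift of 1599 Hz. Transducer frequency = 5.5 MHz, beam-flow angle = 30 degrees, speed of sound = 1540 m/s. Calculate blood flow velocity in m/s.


v = fd * c / (2 * f0 * cos(theta))
v = 1599 * 1540 / (2 * 5.5000e+06 * cos(30))
v = 0.2585 m/s


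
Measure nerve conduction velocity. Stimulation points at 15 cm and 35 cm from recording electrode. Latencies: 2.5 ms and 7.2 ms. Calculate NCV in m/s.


Distance = (35 - 15) / 100 = 0.2 m
dt = (7.2 - 2.5) / 1000 = 0.0047 s
NCV = dist / dt = 42.55 m/s


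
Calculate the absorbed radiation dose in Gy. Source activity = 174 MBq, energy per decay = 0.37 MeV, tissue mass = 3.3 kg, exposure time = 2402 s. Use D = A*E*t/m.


A = 174 MBq = 1.7400e+08 Bq
E = 0.37 MeV = 5.9274e-14 J
D = A*E*t/m = 1.7400e+08*5.9274e-14*2402/3.3
D = 0.007507 Gy


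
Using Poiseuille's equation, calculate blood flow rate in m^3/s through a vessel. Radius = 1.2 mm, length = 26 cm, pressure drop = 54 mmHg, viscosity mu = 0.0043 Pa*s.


Q = pi*r^4*dP / (8*mu*L)
r = 0.0012 m, L = 0.26 m
dP = 54 mmHg = 7199.388 Pa
Q = 5.2437e-06 m^3/s


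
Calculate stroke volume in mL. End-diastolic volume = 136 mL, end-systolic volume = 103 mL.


SV = EDV - ESV
SV = 136 - 103
SV = 33 mL


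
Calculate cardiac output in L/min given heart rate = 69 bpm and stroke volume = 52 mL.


CO = HR * SV
CO = 69 * 52 / 1000
CO = 3.588 L/min


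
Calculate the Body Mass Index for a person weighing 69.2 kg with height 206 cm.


BMI = weight / height^2
height = 206 cm = 2.06 m
BMI = 69.2 / 2.06^2
BMI = 16.31 kg/m^2


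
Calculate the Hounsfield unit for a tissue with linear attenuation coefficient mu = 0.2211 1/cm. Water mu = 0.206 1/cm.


HU = ((mu_tissue - mu_water) / mu_water) * 1000
HU = ((0.2211 - 0.206) / 0.206) * 1000
HU = 73.3


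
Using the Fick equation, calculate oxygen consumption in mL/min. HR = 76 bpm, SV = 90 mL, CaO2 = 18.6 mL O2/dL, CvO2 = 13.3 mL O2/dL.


CO = HR*SV = 76*90/1000 = 6.84 L/min
a-v O2 diff = 18.6 - 13.3 = 5.3 mL/dL
VO2 = CO * (CaO2-CvO2) * 10 dL/L
VO2 = 6.84 * 5.3 * 10
VO2 = 362.5 mL/min


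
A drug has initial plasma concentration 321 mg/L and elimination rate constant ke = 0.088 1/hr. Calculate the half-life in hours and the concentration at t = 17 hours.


t_half = ln(2) / ke = 0.693147 / 0.088 = 7.877 hr
C(t) = C0 * exp(-ke*t) = 321 * exp(-0.088*17)
C(17) = 71.91 mg/L


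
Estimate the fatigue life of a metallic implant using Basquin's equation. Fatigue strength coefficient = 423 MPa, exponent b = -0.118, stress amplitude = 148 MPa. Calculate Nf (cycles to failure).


sigma_a = sigma_f' * (2Nf)^b
2Nf = (sigma_a/sigma_f')^(1/b)
2Nf = (148/423)^(1/-0.118)
2Nf = 7329.4827
Nf = 3665


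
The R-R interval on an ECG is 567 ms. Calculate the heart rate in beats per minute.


HR = 60 / RR_interval(s)
RR = 567 ms = 0.567 s
HR = 60 / 0.567 = 105.8 bpm


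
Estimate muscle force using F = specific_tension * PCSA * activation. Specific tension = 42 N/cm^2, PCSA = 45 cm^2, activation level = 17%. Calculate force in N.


F = sigma * PCSA * activation
F = 42 * 45 * 0.17
F = 321.3 N


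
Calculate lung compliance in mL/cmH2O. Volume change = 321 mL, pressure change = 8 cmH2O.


C = dV / dP
C = 321 / 8
C = 40.12 mL/cmH2O


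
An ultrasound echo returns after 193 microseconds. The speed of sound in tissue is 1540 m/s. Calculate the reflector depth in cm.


depth = c * t / 2
t = 193 us = 1.9300e-04 s
depth = 1540 * 1.9300e-04 / 2
depth = 0.14861 m = 14.861 cm


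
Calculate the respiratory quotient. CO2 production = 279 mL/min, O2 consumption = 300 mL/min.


RQ = VCO2 / VO2
RQ = 279 / 300
RQ = 0.93


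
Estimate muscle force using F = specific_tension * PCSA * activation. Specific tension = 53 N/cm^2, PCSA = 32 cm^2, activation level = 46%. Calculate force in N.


F = sigma * PCSA * activation
F = 53 * 32 * 0.46
F = 780.2 N


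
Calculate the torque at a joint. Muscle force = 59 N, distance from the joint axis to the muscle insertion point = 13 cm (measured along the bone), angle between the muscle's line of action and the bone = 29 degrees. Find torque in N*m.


Torque = F * d * sin(theta)   (moment arm = d*sin(theta))
d = 13 cm = 0.13 m
Torque = 59 * 0.13 * sin(29)
Torque = 3.718 N*m


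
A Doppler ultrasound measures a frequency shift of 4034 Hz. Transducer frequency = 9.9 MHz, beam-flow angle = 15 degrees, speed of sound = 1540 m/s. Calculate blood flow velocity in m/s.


v = fd * c / (2 * f0 * cos(theta))
v = 4034 * 1540 / (2 * 9.9000e+06 * cos(15))
v = 0.3248 m/s


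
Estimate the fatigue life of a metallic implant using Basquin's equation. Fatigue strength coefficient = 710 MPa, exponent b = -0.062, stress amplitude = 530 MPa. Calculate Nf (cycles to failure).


sigma_a = sigma_f' * (2Nf)^b
2Nf = (sigma_a/sigma_f')^(1/b)
2Nf = (530/710)^(1/-0.062)
2Nf = 111.7132
Nf = 55.86


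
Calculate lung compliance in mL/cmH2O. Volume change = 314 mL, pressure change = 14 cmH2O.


C = dV / dP
C = 314 / 14
C = 22.43 mL/cmH2O


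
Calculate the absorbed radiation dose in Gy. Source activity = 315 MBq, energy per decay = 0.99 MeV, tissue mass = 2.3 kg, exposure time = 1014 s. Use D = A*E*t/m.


A = 315 MBq = 3.1500e+08 Bq
E = 0.99 MeV = 1.58598e-13 J
D = A*E*t/m = 3.1500e+08*1.58598e-13*1014/2.3
D = 0.02203 Gy


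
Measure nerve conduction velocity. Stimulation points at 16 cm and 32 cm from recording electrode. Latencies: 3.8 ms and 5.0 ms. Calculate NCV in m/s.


Distance = (32 - 16) / 100 = 0.16 m
dt = (5.0 - 3.8) / 1000 = 0.0012 s
NCV = dist / dt = 133.3 m/s


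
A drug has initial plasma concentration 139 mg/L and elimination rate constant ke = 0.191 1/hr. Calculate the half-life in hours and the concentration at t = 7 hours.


t_half = ln(2) / ke = 0.693147 / 0.191 = 3.629 hr
C(t) = C0 * exp(-ke*t) = 139 * exp(-0.191*7)
C(7) = 36.51 mg/L


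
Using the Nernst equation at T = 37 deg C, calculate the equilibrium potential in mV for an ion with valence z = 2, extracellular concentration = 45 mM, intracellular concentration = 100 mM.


E = (RT/(zF)) * ln(C_out/C_in)
T = 37 + 273.15 = 310.15 K
E = (8.314 * 310.15 / (2 * 96485)) * ln(45/100)
E = -10.67 mV


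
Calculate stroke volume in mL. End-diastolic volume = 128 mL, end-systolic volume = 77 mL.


SV = EDV - ESV
SV = 128 - 77
SV = 51 mL


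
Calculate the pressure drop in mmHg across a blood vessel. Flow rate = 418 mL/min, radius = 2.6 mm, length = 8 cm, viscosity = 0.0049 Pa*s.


dP = 8*mu*L*Q / (pi*r^4)
Q = 418 mL/min = 6.96667e-06 m^3/s
dP = 152.18 Pa = 152.18 / 133.322 mmHg = 1.141 mmHg


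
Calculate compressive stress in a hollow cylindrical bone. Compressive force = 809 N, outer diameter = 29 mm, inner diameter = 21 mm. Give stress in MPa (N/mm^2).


A = pi*(r_o^2 - r_i^2)
r_o = 14.5 mm, r_i = 10.5 mm
A = 314.159 mm^2
sigma = F/A = 809 / 314.159
sigma = 2.575 MPa


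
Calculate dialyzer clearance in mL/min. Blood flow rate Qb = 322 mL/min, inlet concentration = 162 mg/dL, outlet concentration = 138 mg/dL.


K = Qb * (Cb_in - Cb_out) / Cb_in
K = 322 * (162 - 138) / 162
K = 47.7 mL/min


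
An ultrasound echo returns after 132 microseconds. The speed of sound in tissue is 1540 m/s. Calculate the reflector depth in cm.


depth = c * t / 2
t = 132 us = 1.3200e-04 s
depth = 1540 * 1.3200e-04 / 2
depth = 0.10164 m = 10.164 cm


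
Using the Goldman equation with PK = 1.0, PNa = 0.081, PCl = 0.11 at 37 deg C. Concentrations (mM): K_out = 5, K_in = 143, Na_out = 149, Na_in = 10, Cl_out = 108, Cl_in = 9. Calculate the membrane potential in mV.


Vm = (RT/F)*ln((PK*Ko + PNa*Nao + PCl*Cli)/(PK*Ki + PNa*Nai + PCl*Clo))
Numer = 18.059, Denom = 155.69
Vm = -57.57 mV


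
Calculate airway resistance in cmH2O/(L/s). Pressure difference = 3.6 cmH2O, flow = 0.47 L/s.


R = dP / flow
R = 3.6 / 0.47
R = 7.66 cmH2O/(L/s)


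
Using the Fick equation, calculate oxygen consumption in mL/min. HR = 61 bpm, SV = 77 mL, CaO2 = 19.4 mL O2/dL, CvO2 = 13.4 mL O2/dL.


CO = HR*SV = 61*77/1000 = 4.697 L/min
a-v O2 diff = 19.4 - 13.4 = 6 mL/dL
VO2 = CO * (CaO2-CvO2) * 10 dL/L
VO2 = 4.697 * 6 * 10
VO2 = 281.8 mL/min


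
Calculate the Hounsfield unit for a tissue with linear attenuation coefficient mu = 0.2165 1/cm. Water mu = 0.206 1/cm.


HU = ((mu_tissue - mu_water) / mu_water) * 1000
HU = ((0.2165 - 0.206) / 0.206) * 1000
HU = 50.97


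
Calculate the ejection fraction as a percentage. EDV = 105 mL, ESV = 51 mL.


SV = EDV - ESV = 105 - 51 = 54 mL
EF = SV/EDV * 100 = 54/105 * 100
EF = 51.43%


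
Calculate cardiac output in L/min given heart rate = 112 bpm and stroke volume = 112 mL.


CO = HR * SV
CO = 112 * 112 / 1000
CO = 12.54 L/min


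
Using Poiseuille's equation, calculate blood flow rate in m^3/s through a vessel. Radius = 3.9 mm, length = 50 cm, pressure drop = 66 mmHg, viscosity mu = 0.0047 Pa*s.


Q = pi*r^4*dP / (8*mu*L)
r = 0.0039 m, L = 0.5 m
dP = 66 mmHg = 8799.252 Pa
Q = 3.4017e-04 m^3/s


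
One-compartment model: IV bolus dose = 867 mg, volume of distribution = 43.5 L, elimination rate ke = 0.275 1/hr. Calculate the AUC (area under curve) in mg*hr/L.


C0 = Dose/Vd = 867/43.5 = 19.931 mg/L
AUC = C0/ke = 19.931/0.275
AUC = 72.48 mg*hr/L


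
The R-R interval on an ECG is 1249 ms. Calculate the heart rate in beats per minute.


HR = 60 / RR_interval(s)
RR = 1249 ms = 1.249 s
HR = 60 / 1.249 = 48.04 bpm


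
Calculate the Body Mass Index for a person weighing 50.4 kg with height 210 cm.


BMI = weight / height^2
height = 210 cm = 2.1 m
BMI = 50.4 / 2.1^2
BMI = 11.43 kg/m^2


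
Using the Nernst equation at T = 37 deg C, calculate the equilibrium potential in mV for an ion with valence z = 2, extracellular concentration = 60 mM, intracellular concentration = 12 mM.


E = (RT/(zF)) * ln(C_out/C_in)
T = 37 + 273.15 = 310.15 K
E = (8.314 * 310.15 / (2 * 96485)) * ln(60/12)
E = 21.51 mV


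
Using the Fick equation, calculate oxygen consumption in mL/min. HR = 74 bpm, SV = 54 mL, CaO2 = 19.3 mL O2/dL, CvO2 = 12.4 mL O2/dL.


CO = HR*SV = 74*54/1000 = 3.996 L/min
a-v O2 diff = 19.3 - 12.4 = 6.9 mL/dL
VO2 = CO * (CaO2-CvO2) * 10 dL/L
VO2 = 3.996 * 6.9 * 10
VO2 = 275.7 mL/min


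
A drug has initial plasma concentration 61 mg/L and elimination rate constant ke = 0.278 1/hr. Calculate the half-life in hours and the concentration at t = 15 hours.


t_half = ln(2) / ke = 0.693147 / 0.278 = 2.493 hr
C(t) = C0 * exp(-ke*t) = 61 * exp(-0.278*15)
C(15) = 0.9426 mg/L


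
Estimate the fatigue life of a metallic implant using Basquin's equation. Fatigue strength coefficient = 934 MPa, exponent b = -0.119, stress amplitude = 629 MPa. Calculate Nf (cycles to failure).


sigma_a = sigma_f' * (2Nf)^b
2Nf = (sigma_a/sigma_f')^(1/b)
2Nf = (629/934)^(1/-0.119)
2Nf = 27.722058
Nf = 13.86


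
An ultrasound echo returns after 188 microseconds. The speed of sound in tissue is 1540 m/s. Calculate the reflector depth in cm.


depth = c * t / 2
t = 188 us = 1.8800e-04 s
depth = 1540 * 1.8800e-04 / 2
depth = 0.14476 m = 14.476 cm


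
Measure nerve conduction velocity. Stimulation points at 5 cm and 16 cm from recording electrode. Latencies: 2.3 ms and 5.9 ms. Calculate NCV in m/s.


Distance = (16 - 5) / 100 = 0.11 m
dt = (5.9 - 2.3) / 1000 = 0.0036 s
NCV = dist / dt = 30.56 m/s


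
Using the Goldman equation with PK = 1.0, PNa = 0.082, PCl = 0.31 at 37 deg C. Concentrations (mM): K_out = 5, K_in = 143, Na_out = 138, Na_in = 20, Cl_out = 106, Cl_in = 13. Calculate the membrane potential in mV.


Vm = (RT/F)*ln((PK*Ko + PNa*Nao + PCl*Cli)/(PK*Ki + PNa*Nai + PCl*Clo))
Numer = 20.346, Denom = 177.5
Vm = -57.89 mV


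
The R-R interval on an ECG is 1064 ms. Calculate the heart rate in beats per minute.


HR = 60 / RR_interval(s)
RR = 1064 ms = 1.064 s
HR = 60 / 1.064 = 56.39 bpm


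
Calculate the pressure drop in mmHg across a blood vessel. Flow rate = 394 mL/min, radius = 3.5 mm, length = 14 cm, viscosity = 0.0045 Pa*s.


dP = 8*mu*L*Q / (pi*r^4)
Q = 394 mL/min = 6.56667e-06 m^3/s
dP = 70.2027 Pa = 70.2027 / 133.322 mmHg = 0.5266 mmHg


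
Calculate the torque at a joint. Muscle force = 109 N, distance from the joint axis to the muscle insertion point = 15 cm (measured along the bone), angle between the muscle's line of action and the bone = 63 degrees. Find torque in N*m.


Torque = F * d * sin(theta)   (moment arm = d*sin(theta))
d = 15 cm = 0.15 m
Torque = 109 * 0.15 * sin(63)
Torque = 14.57 N*m


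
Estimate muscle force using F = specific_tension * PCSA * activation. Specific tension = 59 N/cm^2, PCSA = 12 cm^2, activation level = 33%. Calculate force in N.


F = sigma * PCSA * activation
F = 59 * 12 * 0.33
F = 233.6 N


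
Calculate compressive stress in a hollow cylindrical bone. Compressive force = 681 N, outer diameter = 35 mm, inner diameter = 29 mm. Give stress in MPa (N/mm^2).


A = pi*(r_o^2 - r_i^2)
r_o = 17.5 mm, r_i = 14.5 mm
A = 301.593 mm^2
sigma = F/A = 681 / 301.593
sigma = 2.258 MPa


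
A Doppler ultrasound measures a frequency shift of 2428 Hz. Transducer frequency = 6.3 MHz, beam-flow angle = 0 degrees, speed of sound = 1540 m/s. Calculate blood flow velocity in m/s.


v = fd * c / (2 * f0 * cos(theta))
v = 2428 * 1540 / (2 * 6.3000e+06 * cos(0))
v = 0.2968 m/s
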